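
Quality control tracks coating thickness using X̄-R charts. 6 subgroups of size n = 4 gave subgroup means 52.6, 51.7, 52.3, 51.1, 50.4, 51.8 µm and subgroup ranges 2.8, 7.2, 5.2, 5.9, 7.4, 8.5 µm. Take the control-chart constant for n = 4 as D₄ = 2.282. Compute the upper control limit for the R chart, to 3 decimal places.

14.072

R̄ = (2.8 + 7.2 + 5.2 + 5.9 + 7.4 + 8.5) / 6 = 37.0000 / 6 = 6.1667
UCL_R = D₄·R̄ = 2.282 × 6.1667 = 14.0723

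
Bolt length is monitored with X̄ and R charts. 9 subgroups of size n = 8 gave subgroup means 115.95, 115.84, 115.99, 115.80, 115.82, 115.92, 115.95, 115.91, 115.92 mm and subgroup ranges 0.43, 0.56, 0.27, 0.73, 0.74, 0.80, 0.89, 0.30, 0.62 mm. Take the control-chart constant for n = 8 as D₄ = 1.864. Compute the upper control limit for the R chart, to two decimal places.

1.11

R̄ = (0.43 + 0.56 + 0.27 + 0.73 + 0.74 + 0.80 + 0.89 + 0.30 + 0.62) / 9 = 5.3400 / 9 = 0.5933
UCL_R = D₄·R̄ = 1.864 × 0.5933 = 1.1060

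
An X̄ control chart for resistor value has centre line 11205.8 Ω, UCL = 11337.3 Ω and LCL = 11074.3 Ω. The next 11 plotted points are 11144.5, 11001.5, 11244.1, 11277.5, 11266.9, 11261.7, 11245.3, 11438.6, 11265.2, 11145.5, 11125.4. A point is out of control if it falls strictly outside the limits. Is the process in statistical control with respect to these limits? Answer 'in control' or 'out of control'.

out of control

Compare each point to [11074.3, 11337.3]: sample 2 = 11001.5 < LCL; sample 8 = 11438.6 > UCL.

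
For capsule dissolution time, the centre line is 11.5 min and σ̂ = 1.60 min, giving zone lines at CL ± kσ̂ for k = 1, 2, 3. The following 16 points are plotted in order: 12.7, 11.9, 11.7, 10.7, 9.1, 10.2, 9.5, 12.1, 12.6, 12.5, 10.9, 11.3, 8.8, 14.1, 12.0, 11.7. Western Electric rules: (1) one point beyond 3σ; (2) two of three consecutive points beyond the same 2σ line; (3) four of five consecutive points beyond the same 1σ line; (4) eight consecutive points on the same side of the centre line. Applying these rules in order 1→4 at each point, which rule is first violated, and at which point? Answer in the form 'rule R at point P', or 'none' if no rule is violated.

Zone of each point (C = within 1σ̂, B = 1σ̂–2σ̂, A = 2σ̂–3σ̂, * = beyond 3σ̂; sign = side of CL): 1:+C, 2:+C, 3:+C, 4:-C, 5:-B, 6:-C, 7:-B, 8:+C, 9:+C, 10:+C, 11:-C, 12:-C, 13:-B, 14:+B, 15:+C, 16:+C
No rule fires across all 16 points.

none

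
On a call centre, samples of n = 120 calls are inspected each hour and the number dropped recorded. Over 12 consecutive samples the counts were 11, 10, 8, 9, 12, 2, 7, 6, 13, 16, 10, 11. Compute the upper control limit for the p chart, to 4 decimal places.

p̄ = Σdᵢ / (k·n) = 115 / (12 × 120) = 0.07986
UCL = p̄ + 3·√(p̄(1−p̄)/n) = 0.07986 + 3 × √(0.07986×0.92014/120) = 0.07986 + 3 × 0.02475 = 0.15410

0.1541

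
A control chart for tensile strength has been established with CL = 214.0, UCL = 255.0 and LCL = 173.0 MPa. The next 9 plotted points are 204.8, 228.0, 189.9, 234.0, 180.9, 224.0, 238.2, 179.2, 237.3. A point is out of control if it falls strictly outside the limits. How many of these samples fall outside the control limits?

All 9 points lie within [173.0, 255.0].

0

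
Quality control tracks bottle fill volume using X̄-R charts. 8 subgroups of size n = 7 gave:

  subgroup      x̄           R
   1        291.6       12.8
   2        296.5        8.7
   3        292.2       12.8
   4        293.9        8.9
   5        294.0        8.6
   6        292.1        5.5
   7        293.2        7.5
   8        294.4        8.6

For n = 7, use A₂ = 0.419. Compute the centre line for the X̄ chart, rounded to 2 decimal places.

X̄̄ = (291.6 + 296.5 + 292.2 + 293.9 + 294.0 + 292.1 + 293.2 + 294.4) / 8 = 2347.9000 / 8 = 293.4875
CL = X̄̄ = 293.4875

293.49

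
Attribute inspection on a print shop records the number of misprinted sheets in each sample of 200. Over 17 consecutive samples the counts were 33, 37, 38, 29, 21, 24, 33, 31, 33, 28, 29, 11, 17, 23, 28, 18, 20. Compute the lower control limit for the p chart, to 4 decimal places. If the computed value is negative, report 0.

0.0611

p̄ = Σdᵢ / (k·n) = 453 / (17 × 200) = 0.13324
LCL = p̄ − 3·√(p̄(1−p̄)/n) = 0.13324 − 3 × 0.02403 = 0.06115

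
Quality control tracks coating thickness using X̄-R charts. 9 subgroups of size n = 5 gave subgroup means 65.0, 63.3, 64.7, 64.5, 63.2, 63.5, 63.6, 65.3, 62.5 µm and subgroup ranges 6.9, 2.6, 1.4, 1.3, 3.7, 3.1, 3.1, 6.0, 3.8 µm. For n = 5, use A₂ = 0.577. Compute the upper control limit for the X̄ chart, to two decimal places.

66.00

X̄̄ = (65.0 + 63.3 + 64.7 + 64.5 + 63.2 + 63.5 + 63.6 + 65.3 + 62.5) / 9 = 575.6000 / 9 = 63.9556
R̄ = (6.9 + 2.6 + 1.4 + 1.3 + 3.7 + 3.1 + 3.1 + 6.0 + 3.8) / 9 = 31.9000 / 9 = 3.5444
UCL = X̄̄ + A₂·R̄ = 63.9556 + 0.577 × 3.5444 = 66.0007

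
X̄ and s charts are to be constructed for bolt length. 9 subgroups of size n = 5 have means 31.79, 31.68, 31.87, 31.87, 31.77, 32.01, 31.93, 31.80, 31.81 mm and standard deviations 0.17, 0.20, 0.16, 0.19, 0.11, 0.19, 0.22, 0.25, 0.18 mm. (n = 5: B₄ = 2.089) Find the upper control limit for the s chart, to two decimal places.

s̄ = (0.17 + 0.20 + 0.16 + 0.19 + 0.11 + 0.19 + 0.22 + 0.25 + 0.18) / 9 = 0.1856
UCL_s = B₄·s̄ = 2.089 × 0.1856 = 0.3876

0.39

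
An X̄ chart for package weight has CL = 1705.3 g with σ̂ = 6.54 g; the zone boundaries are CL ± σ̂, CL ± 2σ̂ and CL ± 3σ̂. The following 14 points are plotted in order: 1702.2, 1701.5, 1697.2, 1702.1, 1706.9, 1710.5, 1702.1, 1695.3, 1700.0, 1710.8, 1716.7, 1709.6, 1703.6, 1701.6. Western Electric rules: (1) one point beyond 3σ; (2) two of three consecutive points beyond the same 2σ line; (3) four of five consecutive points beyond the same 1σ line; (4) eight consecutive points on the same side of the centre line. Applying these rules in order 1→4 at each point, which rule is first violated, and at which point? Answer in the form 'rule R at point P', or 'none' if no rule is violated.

Zone of each point (C = within 1σ̂, B = 1σ̂–2σ̂, A = 2σ̂–3σ̂, * = beyond 3σ̂; sign = side of CL): 1:-C, 2:-C, 3:-B, 4:-C, 5:+C, 6:+C, 7:-C, 8:-B, 9:-C, 10:+C, 11:+B, 12:+C, 13:-C, 14:-C
No rule fires across all 14 points.

none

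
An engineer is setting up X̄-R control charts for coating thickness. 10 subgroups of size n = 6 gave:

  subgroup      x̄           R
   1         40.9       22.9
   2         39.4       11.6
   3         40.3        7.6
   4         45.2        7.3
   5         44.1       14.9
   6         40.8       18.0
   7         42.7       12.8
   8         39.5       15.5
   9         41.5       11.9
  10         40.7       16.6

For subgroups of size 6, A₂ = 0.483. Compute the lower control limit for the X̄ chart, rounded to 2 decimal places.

X̄̄ = (40.9 + 39.4 + 40.3 + 45.2 + 44.1 + 40.8 + 42.7 + 39.5 + 41.5 + 40.7) / 10 = 415.1000 / 10 = 41.5100
R̄ = (22.9 + 11.6 + 7.6 + 7.3 + 14.9 + 18.0 + 12.8 + 15.5 + 11.9 + 16.6) / 10 = 139.1000 / 10 = 13.9100
LCL = X̄̄ − A₂·R̄ = 41.5100 − 0.483 × 13.9100 = 34.7915

34.79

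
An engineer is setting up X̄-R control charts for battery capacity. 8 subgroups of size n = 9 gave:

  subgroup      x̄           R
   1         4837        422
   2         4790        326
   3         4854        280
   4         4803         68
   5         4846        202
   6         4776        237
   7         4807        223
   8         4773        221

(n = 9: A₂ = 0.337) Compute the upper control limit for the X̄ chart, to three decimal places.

4894.115

X̄̄ = (4837 + 4790 + 4854 + 4803 + 4846 + 4776 + 4807 + 4773) / 8 = 38486.0000 / 8 = 4810.7500
R̄ = (422 + 326 + 280 + 68 + 202 + 237 + 223 + 221) / 8 = 1979.0000 / 8 = 247.3750
UCL = X̄̄ + A₂·R̄ = 4810.7500 + 0.337 × 247.3750 = 4894.1154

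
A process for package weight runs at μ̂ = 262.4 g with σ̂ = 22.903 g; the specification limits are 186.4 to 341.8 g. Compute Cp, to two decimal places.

1.13

Cp = (USL − LSL) / (6σ̂) = (341.8 − 186.4) / (6 × 22.903) = 155.4000 / 137.4180 = 1.1309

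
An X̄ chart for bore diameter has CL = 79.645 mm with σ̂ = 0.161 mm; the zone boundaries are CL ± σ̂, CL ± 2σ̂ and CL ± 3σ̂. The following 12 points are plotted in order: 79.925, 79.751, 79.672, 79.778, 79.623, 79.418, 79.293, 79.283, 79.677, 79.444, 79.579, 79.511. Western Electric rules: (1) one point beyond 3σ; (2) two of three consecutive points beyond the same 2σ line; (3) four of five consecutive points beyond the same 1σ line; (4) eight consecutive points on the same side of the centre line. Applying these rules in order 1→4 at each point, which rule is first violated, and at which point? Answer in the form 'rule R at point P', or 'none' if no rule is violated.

rule 2 at point 8

Zone of each point (C = within 1σ̂, B = 1σ̂–2σ̂, A = 2σ̂–3σ̂, * = beyond 3σ̂; sign = side of CL): 1:+B, 2:+C, 3:+C, 4:+C, 5:-C, 6:-B, 7:-A, 8:-A, 9:+C, 10:-B, 11:-C, 12:-C
Rule 2 (two of three consecutive points beyond the same 2σ limit) is satisfied at point 8.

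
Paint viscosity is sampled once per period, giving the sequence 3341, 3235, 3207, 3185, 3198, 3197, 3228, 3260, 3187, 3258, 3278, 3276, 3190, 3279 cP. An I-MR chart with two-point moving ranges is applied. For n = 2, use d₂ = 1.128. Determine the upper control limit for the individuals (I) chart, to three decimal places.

3354.502

X̄ = (3341 + 3235 + 3207 + 3185 + 3198 + 3197 + 3228 + 3260 + 3187 + 3258 + 3278 + 3276 + 3190 + 3279) / 14 = 3237.0714
Moving ranges: 106, 28, 22, 13, 1, 31, 32, 73, 71, 20, 2, 86, 89; M̄R̄ = 574.0000 / 13 = 44.1538
UCL = X̄ + 3·M̄R̄/d₂ = 3237.0714 + 3 × 44.1538 / 1.128 = 3354.5019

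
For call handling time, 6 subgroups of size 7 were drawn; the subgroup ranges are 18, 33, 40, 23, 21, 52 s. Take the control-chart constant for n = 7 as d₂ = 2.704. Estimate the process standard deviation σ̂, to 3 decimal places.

11.526

R̄ = (18 + 33 + 40 + 23 + 21 + 52) / 6 = 31.1667
σ̂ = R̄ / d₂ = 31.1667 / 2.704 = 11.5261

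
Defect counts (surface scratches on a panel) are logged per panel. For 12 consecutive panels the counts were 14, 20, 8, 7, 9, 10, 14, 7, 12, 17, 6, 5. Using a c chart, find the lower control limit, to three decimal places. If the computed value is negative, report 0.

c̄ = (14 + 20 + 8 + 7 + 9 + 10 + 14 + 7 + 12 + 17 + 6 + 5) / 12 = 129 / 12 = 10.7500
LCL = c̄ − 3√c̄ = 10.7500 − 3 × 3.2787 = 0.9138

0.914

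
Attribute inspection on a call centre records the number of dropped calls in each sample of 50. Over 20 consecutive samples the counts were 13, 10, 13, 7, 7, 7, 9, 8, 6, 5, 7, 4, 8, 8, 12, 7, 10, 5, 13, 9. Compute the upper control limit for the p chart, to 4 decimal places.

0.3266

p̄ = Σdᵢ / (k·n) = 168 / (20 × 50) = 0.16800
UCL = p̄ + 3·√(p̄(1−p̄)/n) = 0.16800 + 3 × √(0.16800×0.83200/50) = 0.16800 + 3 × 0.05287 = 0.32662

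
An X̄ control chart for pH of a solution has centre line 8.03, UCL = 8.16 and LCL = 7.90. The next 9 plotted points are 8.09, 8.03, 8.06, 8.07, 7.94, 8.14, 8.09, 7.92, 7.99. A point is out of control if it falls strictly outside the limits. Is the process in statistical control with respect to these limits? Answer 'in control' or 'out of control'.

All 9 points lie within [7.90, 8.16].

in control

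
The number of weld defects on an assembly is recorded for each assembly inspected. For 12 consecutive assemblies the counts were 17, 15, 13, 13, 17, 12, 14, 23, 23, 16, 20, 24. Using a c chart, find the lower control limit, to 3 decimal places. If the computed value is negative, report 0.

4.790

c̄ = (17 + 15 + 13 + 13 + 17 + 12 + 14 + 23 + 23 + 16 + 20 + 24) / 12 = 207 / 12 = 17.2500
LCL = c̄ − 3√c̄ = 17.2500 − 3 × 4.1533 = 4.7901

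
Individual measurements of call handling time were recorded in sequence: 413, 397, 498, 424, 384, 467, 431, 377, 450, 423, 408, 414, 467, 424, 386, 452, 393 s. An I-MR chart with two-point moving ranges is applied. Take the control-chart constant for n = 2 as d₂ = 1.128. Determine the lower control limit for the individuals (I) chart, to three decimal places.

293.681

X̄ = (413 + 397 + 498 + 424 + 384 + 467 + 431 + 377 + 450 + 423 + 408 + 414 + 467 + 424 + 386 + 452 + 393) / 17 = 424.0000
Moving ranges: 16, 101, 74, 40, 83, 36, 54, 73, 27, 15, 6, 53, 43, 38, 66, 59; M̄R̄ = 784.0000 / 16 = 49.0000
LCL = X̄ − 3·M̄R̄/d₂ = 424.0000 − 3 × 49.0000 / 1.128 = 293.6809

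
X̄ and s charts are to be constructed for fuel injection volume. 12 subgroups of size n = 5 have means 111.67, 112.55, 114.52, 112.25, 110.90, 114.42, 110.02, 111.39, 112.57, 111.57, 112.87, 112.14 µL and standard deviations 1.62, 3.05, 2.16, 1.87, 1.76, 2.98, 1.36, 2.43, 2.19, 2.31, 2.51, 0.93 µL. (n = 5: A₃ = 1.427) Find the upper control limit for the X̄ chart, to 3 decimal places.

115.232

X̄̄ = (111.67 + 112.55 + 114.52 + 112.25 + 110.90 + 114.42 + 110.02 + 111.39 + 112.57 + 111.57 + 112.87 + 112.14) / 12 = 112.2392
s̄ = (1.62 + 3.05 + 2.16 + 1.87 + 1.76 + 2.98 + 1.36 + 2.43 + 2.19 + 2.31 + 2.51 + 0.93) / 12 = 2.0975
UCL = X̄̄ + A₃·s̄ = 112.2392 + 1.427 × 2.0975 = 115.2323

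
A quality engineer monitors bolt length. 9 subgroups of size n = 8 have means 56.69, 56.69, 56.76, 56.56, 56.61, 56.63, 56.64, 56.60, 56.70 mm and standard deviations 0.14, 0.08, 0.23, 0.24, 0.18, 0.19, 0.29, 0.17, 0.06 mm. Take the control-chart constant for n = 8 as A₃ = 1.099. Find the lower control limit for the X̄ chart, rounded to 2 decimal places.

56.46

X̄̄ = (56.69 + 56.69 + 56.76 + 56.56 + 56.61 + 56.63 + 56.64 + 56.60 + 56.70) / 9 = 56.6533
s̄ = (0.14 + 0.08 + 0.23 + 0.24 + 0.18 + 0.19 + 0.29 + 0.17 + 0.06) / 9 = 0.1756
LCL = X̄̄ − A₃·s̄ = 56.6533 − 1.099 × 0.1756 = 56.4604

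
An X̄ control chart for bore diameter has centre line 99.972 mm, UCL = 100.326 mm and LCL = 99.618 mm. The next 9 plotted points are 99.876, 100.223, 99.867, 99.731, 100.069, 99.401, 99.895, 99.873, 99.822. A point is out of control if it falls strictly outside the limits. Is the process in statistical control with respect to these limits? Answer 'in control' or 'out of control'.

out of control

Compare each point to [99.618, 100.326]: sample 6 = 99.401 < LCL.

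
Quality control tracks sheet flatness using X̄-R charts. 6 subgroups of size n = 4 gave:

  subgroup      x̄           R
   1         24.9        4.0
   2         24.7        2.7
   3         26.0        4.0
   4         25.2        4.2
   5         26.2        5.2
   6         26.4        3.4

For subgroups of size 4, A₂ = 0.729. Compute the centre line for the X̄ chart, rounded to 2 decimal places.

25.57

X̄̄ = (24.9 + 24.7 + 26.0 + 25.2 + 26.2 + 26.4) / 6 = 153.4000 / 6 = 25.5667
CL = X̄̄ = 25.5667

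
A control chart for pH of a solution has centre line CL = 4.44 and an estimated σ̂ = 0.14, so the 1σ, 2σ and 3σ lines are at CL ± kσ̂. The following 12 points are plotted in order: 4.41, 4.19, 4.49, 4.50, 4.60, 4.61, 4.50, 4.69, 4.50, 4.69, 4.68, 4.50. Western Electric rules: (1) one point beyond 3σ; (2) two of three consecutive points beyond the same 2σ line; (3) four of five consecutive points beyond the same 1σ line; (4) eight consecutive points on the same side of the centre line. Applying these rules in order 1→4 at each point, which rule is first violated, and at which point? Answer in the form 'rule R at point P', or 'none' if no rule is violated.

rule 4 at point 10

Zone of each point (C = within 1σ̂, B = 1σ̂–2σ̂, A = 2σ̂–3σ̂, * = beyond 3σ̂; sign = side of CL): 1:-C, 2:-B, 3:+C, 4:+C, 5:+B, 6:+B, 7:+C, 8:+B, 9:+C, 10:+B, 11:+B, 12:+C
Rule 4 (eight consecutive points on the same side of the centre line) is satisfied at point 10.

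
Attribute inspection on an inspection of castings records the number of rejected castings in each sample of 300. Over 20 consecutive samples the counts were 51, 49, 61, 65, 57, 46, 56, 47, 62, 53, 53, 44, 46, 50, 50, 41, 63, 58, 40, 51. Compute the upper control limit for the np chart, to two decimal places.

71.84

p̄ = Σdᵢ / (k·n) = 1043 / (20 × 300) = 0.17383
UCL = np̄ + 3·√(np̄(1−p̄)) = 52.1500 + 3 × √(52.1500×0.82617) = 52.1500 + 3 × 6.5639 = 71.8417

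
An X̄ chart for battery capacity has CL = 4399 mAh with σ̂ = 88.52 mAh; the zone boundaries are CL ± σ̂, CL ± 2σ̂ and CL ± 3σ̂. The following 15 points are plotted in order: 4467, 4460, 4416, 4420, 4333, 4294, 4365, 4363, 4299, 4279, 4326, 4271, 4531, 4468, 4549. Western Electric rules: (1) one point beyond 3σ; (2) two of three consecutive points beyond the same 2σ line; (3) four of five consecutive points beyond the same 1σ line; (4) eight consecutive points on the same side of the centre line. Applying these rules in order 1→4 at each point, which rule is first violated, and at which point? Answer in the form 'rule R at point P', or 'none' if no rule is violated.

Zone of each point (C = within 1σ̂, B = 1σ̂–2σ̂, A = 2σ̂–3σ̂, * = beyond 3σ̂; sign = side of CL): 1:+C, 2:+C, 3:+C, 4:+C, 5:-C, 6:-B, 7:-C, 8:-C, 9:-B, 10:-B, 11:-C, 12:-B, 13:+B, 14:+C, 15:+B
Rule 4 (eight consecutive points on the same side of the centre line) is satisfied at point 12.

rule 4 at point 12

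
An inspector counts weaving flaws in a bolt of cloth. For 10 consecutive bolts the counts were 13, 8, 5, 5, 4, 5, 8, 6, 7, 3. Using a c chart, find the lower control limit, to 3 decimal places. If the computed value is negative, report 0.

0.000

c̄ = (13 + 8 + 5 + 5 + 4 + 5 + 8 + 6 + 7 + 3) / 10 = 64 / 10 = 6.4000
LCL = c̄ − 3√c̄ = 6.4000 − 3 × 2.5298 = -1.1895 → 0 (cannot be negative)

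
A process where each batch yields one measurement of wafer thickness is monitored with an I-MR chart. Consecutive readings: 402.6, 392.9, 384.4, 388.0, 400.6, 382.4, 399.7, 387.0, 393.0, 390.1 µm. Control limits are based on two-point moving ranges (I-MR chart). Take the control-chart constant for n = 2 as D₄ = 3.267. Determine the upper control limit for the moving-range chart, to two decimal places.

33.21

Moving ranges: 9.7, 8.5, 3.6, 12.6, 18.2, 17.3, 12.7, 6.0, 2.9; M̄R̄ = 91.5000 / 9 = 10.1667
UCL_MR = D₄·M̄R̄ = 3.267 × 10.1667 = 33.2145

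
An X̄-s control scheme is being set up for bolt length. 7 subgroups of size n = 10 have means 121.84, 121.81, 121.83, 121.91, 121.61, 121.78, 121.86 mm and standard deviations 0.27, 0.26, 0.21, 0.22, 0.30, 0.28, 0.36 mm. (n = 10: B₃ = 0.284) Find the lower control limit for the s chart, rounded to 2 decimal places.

s̄ = (0.27 + 0.26 + 0.21 + 0.22 + 0.30 + 0.28 + 0.36) / 7 = 0.2714
LCL_s = B₃·s̄ = 0.284 × 0.2714 = 0.0771

0.08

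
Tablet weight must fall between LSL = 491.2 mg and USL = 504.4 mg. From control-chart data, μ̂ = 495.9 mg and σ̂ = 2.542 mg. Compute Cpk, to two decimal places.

0.62

Cpu = (USL − μ̂) / (3σ̂) = (504.4 − 495.9) / (3 × 2.542) = 1.1146; Cpl = (μ̂ − LSL) / (3σ̂) = (495.9 − 491.2) / (3 × 2.542) = 0.6163; Cpk = min(Cpu, Cpl) = 0.6163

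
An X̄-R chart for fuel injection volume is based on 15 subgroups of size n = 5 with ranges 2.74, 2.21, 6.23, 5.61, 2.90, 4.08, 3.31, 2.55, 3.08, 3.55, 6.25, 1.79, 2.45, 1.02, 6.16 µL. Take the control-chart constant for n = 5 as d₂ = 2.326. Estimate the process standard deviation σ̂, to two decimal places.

R̄ = (2.74 + 2.21 + 6.23 + 5.61 + 2.90 + 4.08 + 3.31 + 2.55 + 3.08 + 3.55 + 6.25 + 1.79 + 2.45 + 1.02 + 6.16) / 15 = 3.5953
σ̂ = R̄ / d₂ = 3.5953 / 2.326 = 1.5457

1.55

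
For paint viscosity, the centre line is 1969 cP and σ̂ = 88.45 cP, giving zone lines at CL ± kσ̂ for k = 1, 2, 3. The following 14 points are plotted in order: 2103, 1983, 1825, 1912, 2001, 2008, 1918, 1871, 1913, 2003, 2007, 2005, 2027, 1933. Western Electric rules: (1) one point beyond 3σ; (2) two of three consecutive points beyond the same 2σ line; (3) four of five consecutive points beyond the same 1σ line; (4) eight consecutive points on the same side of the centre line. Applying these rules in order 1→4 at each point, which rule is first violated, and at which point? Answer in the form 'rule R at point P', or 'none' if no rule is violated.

none

Zone of each point (C = within 1σ̂, B = 1σ̂–2σ̂, A = 2σ̂–3σ̂, * = beyond 3σ̂; sign = side of CL): 1:+B, 2:+C, 3:-B, 4:-C, 5:+C, 6:+C, 7:-C, 8:-B, 9:-C, 10:+C, 11:+C, 12:+C, 13:+C, 14:-C
No rule fires across all 14 points.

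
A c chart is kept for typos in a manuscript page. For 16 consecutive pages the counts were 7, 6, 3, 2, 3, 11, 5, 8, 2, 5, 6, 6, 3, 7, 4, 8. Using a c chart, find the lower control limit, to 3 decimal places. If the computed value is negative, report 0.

c̄ = (7 + 6 + 3 + 2 + 3 + 11 + 5 + 8 + 2 + 5 + 6 + 6 + 3 + 7 + 4 + 8) / 16 = 86 / 16 = 5.3750
LCL = c̄ − 3√c̄ = 5.3750 − 3 × 2.3184 = -1.5802 → 0 (cannot be negative)

0.000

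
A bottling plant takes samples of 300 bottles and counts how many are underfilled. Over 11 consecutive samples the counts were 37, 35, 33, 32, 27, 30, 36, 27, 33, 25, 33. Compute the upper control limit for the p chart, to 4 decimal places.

p̄ = Σdᵢ / (k·n) = 348 / (11 × 300) = 0.10545
UCL = p̄ + 3·√(p̄(1−p̄)/n) = 0.10545 + 3 × √(0.10545×0.89455/300) = 0.10545 + 3 × 0.01773 = 0.15865

0.1587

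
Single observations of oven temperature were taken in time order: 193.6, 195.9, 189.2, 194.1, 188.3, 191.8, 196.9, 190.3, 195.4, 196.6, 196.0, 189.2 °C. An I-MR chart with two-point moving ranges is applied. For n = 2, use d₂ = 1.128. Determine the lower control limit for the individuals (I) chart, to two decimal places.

X̄ = (193.6 + 195.9 + 189.2 + 194.1 + 188.3 + 191.8 + 196.9 + 190.3 + 195.4 + 196.6 + 196.0 + 189.2) / 12 = 193.1083
Moving ranges: 2.3, 6.7, 4.9, 5.8, 3.5, 5.1, 6.6, 5.1, 1.2, 0.6, 6.8; M̄R̄ = 48.6000 / 11 = 4.4182
LCL = X̄ − 3·M̄R̄/d₂ = 193.1083 − 3 × 4.4182 / 1.128 = 181.3578

181.36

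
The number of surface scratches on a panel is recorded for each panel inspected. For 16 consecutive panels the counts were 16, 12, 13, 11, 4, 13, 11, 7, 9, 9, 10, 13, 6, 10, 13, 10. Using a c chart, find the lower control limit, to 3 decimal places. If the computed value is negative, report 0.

c̄ = (16 + 12 + 13 + 11 + 4 + 13 + 11 + 7 + 9 + 9 + 10 + 13 + 6 + 10 + 13 + 10) / 16 = 167 / 16 = 10.4375
LCL = c̄ − 3√c̄ = 10.4375 − 3 × 3.2307 = 0.7454

0.745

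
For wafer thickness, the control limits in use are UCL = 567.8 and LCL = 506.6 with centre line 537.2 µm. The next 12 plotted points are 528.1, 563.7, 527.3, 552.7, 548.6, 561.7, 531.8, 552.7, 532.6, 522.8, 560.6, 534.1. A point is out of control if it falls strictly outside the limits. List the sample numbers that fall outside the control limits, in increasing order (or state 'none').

All 12 points lie within [506.6, 567.8].

none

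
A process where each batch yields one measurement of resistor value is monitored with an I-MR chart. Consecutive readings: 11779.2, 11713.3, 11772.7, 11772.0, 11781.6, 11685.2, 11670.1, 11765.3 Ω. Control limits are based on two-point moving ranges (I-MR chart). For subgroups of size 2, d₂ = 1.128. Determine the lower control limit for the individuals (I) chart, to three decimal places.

11612.372

X̄ = (11779.2 + 11713.3 + 11772.7 + 11772.0 + 11781.6 + 11685.2 + 11670.1 + 11765.3) / 8 = 11742.4250
Moving ranges: 65.9, 59.4, 0.7, 9.6, 96.4, 15.1, 95.2; M̄R̄ = 342.3000 / 7 = 48.9000
LCL = X̄ − 3·M̄R̄/d₂ = 11742.4250 − 3 × 48.9000 / 1.128 = 11612.3718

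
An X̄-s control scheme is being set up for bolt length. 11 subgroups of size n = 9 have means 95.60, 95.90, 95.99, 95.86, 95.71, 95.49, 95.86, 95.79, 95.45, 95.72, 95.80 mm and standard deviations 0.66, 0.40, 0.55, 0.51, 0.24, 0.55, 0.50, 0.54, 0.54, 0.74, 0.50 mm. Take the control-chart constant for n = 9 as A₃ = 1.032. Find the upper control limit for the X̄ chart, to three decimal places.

X̄̄ = (95.60 + 95.90 + 95.99 + 95.86 + 95.71 + 95.49 + 95.86 + 95.79 + 95.45 + 95.72 + 95.80) / 11 = 95.7427
s̄ = (0.66 + 0.40 + 0.55 + 0.51 + 0.24 + 0.55 + 0.50 + 0.54 + 0.54 + 0.74 + 0.50) / 11 = 0.5209
UCL = X̄̄ + A₃·s̄ = 95.7427 + 1.032 × 0.5209 = 96.2803

96.280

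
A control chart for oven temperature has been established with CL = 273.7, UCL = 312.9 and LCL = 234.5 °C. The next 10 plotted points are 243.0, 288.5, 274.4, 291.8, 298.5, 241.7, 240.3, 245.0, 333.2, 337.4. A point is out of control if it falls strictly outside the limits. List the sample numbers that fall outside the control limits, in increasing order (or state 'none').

Compare each point to [234.5, 312.9]: sample 9 = 333.2 > UCL; sample 10 = 337.4 > UCL.

9, 10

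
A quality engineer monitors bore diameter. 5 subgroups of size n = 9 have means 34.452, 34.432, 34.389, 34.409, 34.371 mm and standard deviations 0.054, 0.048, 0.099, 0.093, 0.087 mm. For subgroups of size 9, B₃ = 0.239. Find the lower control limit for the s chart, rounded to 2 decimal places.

0.02

s̄ = (0.054 + 0.048 + 0.099 + 0.093 + 0.087) / 5 = 0.0762
LCL_s = B₃·s̄ = 0.239 × 0.0762 = 0.0182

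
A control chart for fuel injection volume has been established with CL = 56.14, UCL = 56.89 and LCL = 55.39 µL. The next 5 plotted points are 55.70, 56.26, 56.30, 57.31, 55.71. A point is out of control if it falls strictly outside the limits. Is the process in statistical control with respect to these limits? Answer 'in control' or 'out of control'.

Compare each point to [55.39, 56.89]: sample 4 = 57.31 > UCL.

out of control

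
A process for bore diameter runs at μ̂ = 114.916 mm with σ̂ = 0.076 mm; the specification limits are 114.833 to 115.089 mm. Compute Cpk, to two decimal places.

Cpu = (USL − μ̂) / (3σ̂) = (115.089 − 114.916) / (3 × 0.076) = 0.7588; Cpl = (μ̂ − LSL) / (3σ̂) = (114.916 − 114.833) / (3 × 0.076) = 0.3640; Cpk = min(Cpu, Cpl) = 0.3640

0.36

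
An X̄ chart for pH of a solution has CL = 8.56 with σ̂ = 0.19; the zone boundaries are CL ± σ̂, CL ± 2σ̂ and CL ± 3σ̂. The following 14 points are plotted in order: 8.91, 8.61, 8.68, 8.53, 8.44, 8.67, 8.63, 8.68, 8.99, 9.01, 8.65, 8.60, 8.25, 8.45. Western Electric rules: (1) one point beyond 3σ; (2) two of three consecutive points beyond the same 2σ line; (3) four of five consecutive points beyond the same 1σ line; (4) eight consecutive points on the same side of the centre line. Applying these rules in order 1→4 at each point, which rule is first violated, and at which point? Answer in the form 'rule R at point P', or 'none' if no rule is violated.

rule 2 at point 10

Zone of each point (C = within 1σ̂, B = 1σ̂–2σ̂, A = 2σ̂–3σ̂, * = beyond 3σ̂; sign = side of CL): 1:+B, 2:+C, 3:+C, 4:-C, 5:-C, 6:+C, 7:+C, 8:+C, 9:+A, 10:+A, 11:+C, 12:+C, 13:-B, 14:-C
Rule 2 (two of three consecutive points beyond the same 2σ limit) is satisfied at point 10.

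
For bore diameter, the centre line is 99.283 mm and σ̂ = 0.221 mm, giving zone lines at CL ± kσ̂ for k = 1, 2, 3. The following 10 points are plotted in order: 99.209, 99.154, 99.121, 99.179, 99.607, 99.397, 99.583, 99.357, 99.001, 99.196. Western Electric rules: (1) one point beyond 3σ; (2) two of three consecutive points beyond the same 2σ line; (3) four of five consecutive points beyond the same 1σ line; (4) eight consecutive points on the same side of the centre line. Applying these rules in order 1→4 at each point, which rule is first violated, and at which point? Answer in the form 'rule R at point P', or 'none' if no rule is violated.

Zone of each point (C = within 1σ̂, B = 1σ̂–2σ̂, A = 2σ̂–3σ̂, * = beyond 3σ̂; sign = side of CL): 1:-C, 2:-C, 3:-C, 4:-C, 5:+B, 6:+C, 7:+B, 8:+C, 9:-B, 10:-C
No rule fires across all 10 points.

none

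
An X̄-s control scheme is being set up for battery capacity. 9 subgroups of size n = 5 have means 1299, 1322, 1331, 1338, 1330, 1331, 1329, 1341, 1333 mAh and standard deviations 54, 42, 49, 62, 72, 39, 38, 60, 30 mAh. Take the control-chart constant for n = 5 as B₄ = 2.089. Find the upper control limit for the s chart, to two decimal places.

s̄ = (54 + 42 + 49 + 62 + 72 + 39 + 38 + 60 + 30) / 9 = 49.5556
UCL_s = B₄·s̄ = 2.089 × 49.5556 = 103.5216

103.52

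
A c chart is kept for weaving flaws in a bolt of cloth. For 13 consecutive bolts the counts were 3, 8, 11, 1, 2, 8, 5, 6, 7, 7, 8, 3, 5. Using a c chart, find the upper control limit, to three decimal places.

12.850

c̄ = (3 + 8 + 11 + 1 + 2 + 8 + 5 + 6 + 7 + 7 + 8 + 3 + 5) / 13 = 74 / 13 = 5.6923
UCL = c̄ + 3√c̄ = 5.6923 + 3 × √5.6923 = 5.6923 + 3 × 2.3859 = 12.8499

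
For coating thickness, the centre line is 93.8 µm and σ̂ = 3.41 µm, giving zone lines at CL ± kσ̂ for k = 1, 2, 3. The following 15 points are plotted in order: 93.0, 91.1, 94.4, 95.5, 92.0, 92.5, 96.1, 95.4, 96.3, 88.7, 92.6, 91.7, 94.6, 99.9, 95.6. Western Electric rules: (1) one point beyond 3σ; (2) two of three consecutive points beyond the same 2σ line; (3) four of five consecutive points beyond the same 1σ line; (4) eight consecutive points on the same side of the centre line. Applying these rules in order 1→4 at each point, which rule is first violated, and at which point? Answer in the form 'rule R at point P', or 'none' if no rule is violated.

Zone of each point (C = within 1σ̂, B = 1σ̂–2σ̂, A = 2σ̂–3σ̂, * = beyond 3σ̂; sign = side of CL): 1:-C, 2:-C, 3:+C, 4:+C, 5:-C, 6:-C, 7:+C, 8:+C, 9:+C, 10:-B, 11:-C, 12:-C, 13:+C, 14:+B, 15:+C
No rule fires across all 15 points.

none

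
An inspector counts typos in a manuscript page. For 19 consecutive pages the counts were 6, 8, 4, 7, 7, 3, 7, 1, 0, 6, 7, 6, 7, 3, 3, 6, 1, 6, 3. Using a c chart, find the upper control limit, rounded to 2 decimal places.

c̄ = (6 + 8 + 4 + 7 + 7 + 3 + 7 + 1 + 0 + 6 + 7 + 6 + 7 + 3 + 3 + 6 + 1 + 6 + 3) / 19 = 91 / 19 = 4.7895
UCL = c̄ + 3√c̄ = 4.7895 + 3 × √4.7895 = 4.7895 + 3 × 2.1885 = 11.3549

11.35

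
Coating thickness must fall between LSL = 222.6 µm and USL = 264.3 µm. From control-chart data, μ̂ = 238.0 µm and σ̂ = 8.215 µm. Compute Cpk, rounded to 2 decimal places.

0.62

Cpu = (USL − μ̂) / (3σ̂) = (264.3 − 238.0) / (3 × 8.215) = 1.0672; Cpl = (μ̂ − LSL) / (3σ̂) = (238.0 − 222.6) / (3 × 8.215) = 0.6249; Cpk = min(Cpu, Cpl) = 0.6249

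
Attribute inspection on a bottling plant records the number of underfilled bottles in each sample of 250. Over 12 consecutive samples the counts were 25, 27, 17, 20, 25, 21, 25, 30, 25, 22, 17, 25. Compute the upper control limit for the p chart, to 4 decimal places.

p̄ = Σdᵢ / (k·n) = 279 / (12 × 250) = 0.09300
UCL = p̄ + 3·√(p̄(1−p̄)/n) = 0.09300 + 3 × √(0.09300×0.90700/250) = 0.09300 + 3 × 0.01837 = 0.14811

0.1481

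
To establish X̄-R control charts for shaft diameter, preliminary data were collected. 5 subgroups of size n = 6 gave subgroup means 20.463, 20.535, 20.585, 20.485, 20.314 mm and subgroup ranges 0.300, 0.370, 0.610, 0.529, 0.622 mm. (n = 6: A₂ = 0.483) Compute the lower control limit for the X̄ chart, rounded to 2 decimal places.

X̄̄ = (20.463 + 20.535 + 20.585 + 20.485 + 20.314) / 5 = 102.3820 / 5 = 20.4764
R̄ = (0.300 + 0.370 + 0.610 + 0.529 + 0.622) / 5 = 2.4310 / 5 = 0.4862
LCL = X̄̄ − A₂·R̄ = 20.4764 − 0.483 × 0.4862 = 20.2416

20.24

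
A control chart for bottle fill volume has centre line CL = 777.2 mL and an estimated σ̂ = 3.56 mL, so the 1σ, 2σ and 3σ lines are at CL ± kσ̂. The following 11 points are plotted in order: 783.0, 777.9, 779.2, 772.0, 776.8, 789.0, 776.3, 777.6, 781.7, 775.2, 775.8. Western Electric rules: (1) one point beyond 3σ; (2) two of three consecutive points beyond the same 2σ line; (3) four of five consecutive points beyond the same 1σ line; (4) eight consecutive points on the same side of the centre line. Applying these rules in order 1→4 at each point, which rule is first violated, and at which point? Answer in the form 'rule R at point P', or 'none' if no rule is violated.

Zone of each point (C = within 1σ̂, B = 1σ̂–2σ̂, A = 2σ̂–3σ̂, * = beyond 3σ̂; sign = side of CL): 1:+B, 2:+C, 3:+C, 4:-B, 5:-C, 6:+*, 7:-C, 8:+C, 9:+B, 10:-C, 11:-C
Rule 1 (one point beyond the 3σ limits) is satisfied at point 6.

rule 1 at point 6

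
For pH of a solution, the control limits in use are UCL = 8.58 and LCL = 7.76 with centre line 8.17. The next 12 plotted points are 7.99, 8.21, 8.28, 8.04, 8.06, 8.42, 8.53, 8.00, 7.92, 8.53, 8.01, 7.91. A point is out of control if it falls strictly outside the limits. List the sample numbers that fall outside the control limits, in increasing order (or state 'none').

All 12 points lie within [7.76, 8.58].

none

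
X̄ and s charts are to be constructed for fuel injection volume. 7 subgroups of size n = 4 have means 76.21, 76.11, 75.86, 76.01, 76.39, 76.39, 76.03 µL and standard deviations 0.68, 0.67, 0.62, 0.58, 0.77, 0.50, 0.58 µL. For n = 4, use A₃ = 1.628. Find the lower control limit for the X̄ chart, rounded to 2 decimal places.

75.12

X̄̄ = (76.21 + 76.11 + 75.86 + 76.01 + 76.39 + 76.39 + 76.03) / 7 = 76.1429
s̄ = (0.68 + 0.67 + 0.62 + 0.58 + 0.77 + 0.50 + 0.58) / 7 = 0.6286
LCL = X̄̄ − A₃·s̄ = 76.1429 − 1.628 × 0.6286 = 75.1195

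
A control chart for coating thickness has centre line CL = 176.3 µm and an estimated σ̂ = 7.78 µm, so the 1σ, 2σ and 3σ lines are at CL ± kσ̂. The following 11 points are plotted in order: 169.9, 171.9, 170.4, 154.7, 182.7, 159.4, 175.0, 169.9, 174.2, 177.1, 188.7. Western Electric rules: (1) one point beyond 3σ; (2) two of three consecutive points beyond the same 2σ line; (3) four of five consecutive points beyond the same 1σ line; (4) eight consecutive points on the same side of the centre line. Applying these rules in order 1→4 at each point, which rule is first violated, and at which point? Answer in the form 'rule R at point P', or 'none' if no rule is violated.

rule 2 at point 6

Zone of each point (C = within 1σ̂, B = 1σ̂–2σ̂, A = 2σ̂–3σ̂, * = beyond 3σ̂; sign = side of CL): 1:-C, 2:-C, 3:-C, 4:-A, 5:+C, 6:-A, 7:-C, 8:-C, 9:-C, 10:+C, 11:+B
Rule 2 (two of three consecutive points beyond the same 2σ limit) is satisfied at point 6.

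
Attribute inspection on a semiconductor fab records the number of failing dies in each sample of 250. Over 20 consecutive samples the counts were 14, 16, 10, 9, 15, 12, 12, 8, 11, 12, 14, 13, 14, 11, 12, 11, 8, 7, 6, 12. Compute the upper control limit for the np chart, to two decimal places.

p̄ = Σdᵢ / (k·n) = 227 / (20 × 250) = 0.04540
UCL = np̄ + 3·√(np̄(1−p̄)) = 11.3500 + 3 × √(11.3500×0.95460) = 11.3500 + 3 × 3.2916 = 21.2248

21.22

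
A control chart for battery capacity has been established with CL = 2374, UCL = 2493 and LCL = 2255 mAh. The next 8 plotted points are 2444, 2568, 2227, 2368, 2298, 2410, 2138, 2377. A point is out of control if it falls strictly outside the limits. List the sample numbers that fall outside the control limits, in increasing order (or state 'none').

2, 3, 7

Compare each point to [2255, 2493]: sample 2 = 2568 > UCL; sample 3 = 2227 < LCL; sample 7 = 2138 < LCL.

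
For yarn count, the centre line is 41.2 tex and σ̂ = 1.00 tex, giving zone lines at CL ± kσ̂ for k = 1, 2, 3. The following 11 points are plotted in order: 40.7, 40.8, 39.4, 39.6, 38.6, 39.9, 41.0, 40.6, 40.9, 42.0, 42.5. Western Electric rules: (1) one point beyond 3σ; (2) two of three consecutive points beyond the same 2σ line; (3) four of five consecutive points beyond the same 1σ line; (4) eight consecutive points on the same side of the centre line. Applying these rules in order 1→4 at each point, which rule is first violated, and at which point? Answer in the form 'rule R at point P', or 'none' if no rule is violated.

Zone of each point (C = within 1σ̂, B = 1σ̂–2σ̂, A = 2σ̂–3σ̂, * = beyond 3σ̂; sign = side of CL): 1:-C, 2:-C, 3:-B, 4:-B, 5:-A, 6:-B, 7:-C, 8:-C, 9:-C, 10:+C, 11:+B
Rule 3 (four of five consecutive points beyond the same 1σ limit) is satisfied at point 6.

rule 3 at point 6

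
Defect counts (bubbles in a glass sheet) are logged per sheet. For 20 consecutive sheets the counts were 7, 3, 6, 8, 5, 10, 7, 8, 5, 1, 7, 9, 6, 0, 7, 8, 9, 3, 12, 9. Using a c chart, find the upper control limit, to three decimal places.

14.149

c̄ = (7 + 3 + 6 + 8 + 5 + 10 + 7 + 8 + 5 + 1 + 7 + 9 + 6 + 0 + 7 + 8 + 9 + 3 + 12 + 9) / 20 = 130 / 20 = 6.5000
UCL = c̄ + 3√c̄ = 6.5000 + 3 × √6.5000 = 6.5000 + 3 × 2.5495 = 14.1485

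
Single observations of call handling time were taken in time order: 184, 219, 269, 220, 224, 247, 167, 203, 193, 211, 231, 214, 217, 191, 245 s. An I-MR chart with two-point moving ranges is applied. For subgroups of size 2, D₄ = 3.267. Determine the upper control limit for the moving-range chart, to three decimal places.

Moving ranges: 35, 50, 49, 4, 23, 80, 36, 10, 18, 20, 17, 3, 26, 54; M̄R̄ = 425.0000 / 14 = 30.3571
UCL_MR = D₄·M̄R̄ = 3.267 × 30.3571 = 99.1768

99.177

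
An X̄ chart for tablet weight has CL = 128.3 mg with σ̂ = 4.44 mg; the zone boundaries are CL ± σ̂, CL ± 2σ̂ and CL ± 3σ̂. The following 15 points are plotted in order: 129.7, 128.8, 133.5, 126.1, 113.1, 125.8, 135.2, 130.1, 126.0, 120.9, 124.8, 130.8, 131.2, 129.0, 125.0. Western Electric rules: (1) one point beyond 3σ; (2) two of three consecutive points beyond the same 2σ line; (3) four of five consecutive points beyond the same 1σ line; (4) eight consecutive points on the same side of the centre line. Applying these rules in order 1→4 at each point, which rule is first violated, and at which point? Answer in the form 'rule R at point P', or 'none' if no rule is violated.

Zone of each point (C = within 1σ̂, B = 1σ̂–2σ̂, A = 2σ̂–3σ̂, * = beyond 3σ̂; sign = side of CL): 1:+C, 2:+C, 3:+B, 4:-C, 5:-*, 6:-C, 7:+B, 8:+C, 9:-C, 10:-B, 11:-C, 12:+C, 13:+C, 14:+C, 15:-C
Rule 1 (one point beyond the 3σ limits) is satisfied at point 5.

rule 1 at point 5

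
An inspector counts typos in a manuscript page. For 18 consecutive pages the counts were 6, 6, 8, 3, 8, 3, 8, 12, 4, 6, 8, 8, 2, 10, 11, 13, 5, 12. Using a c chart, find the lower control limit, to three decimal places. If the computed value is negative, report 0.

c̄ = (6 + 6 + 8 + 3 + 8 + 3 + 8 + 12 + 4 + 6 + 8 + 8 + 2 + 10 + 11 + 13 + 5 + 12) / 18 = 133 / 18 = 7.3889
LCL = c̄ − 3√c̄ = 7.3889 − 3 × 2.7183 = -0.7659 → 0 (cannot be negative)

0.000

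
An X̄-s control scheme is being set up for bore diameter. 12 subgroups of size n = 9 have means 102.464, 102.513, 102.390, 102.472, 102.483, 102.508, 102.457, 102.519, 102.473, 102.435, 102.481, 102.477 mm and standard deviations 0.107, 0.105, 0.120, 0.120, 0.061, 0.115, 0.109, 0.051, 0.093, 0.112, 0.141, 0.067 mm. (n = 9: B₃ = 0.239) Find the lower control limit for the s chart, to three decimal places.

s̄ = (0.107 + 0.105 + 0.120 + 0.120 + 0.061 + 0.115 + 0.109 + 0.051 + 0.093 + 0.112 + 0.141 + 0.067) / 12 = 0.1001
LCL_s = B₃·s̄ = 0.239 × 0.1001 = 0.0239

0.024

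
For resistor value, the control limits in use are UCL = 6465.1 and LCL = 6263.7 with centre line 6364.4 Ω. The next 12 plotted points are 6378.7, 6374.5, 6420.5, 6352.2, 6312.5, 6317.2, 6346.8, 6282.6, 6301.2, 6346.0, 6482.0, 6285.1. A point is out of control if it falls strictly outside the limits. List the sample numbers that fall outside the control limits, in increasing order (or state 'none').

Compare each point to [6263.7, 6465.1]: sample 11 = 6482.0 > UCL.

11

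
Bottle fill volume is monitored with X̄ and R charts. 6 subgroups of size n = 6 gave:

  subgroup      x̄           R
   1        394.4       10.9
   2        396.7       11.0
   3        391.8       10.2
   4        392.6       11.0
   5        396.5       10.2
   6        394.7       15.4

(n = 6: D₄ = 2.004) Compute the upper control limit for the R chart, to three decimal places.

R̄ = (10.9 + 11.0 + 10.2 + 11.0 + 10.2 + 15.4) / 6 = 68.7000 / 6 = 11.4500
UCL_R = D₄·R̄ = 2.004 × 11.4500 = 22.9458

22.946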